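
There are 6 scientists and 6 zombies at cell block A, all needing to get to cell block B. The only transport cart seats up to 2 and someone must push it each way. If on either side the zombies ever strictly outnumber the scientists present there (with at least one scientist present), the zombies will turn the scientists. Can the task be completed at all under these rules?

No

Following every safe sequence of crossings from the start, the most of the 12 that can be at cell block B as the transport cart arrives there on crossings 1, 3, 5, 7, 9 is 2, 3, 4, 5, 6 respectively; the best ever achieved is 6 of 12.
From crossing 11 on, no configuration arises that was not already reachable earlier: only 15 distinct safe configurations (who is on which side, and where the transport cart is) can ever be reached, none of them has everyone across, and every continuation just revisits them. They are: 0 scientists + 0 zombies across (transport cart back at the start); 0 scientists + 1 zombie across (transport cart there); 0 scientists + 1 zombie across (transport cart back at the start); 0 scientists + 2 zombies across (transport cart there); 0 scientists + 2 zombies across (transport cart back at the start); 0 scientists + 3 zombies across (transport cart there); 0 scientists + 3 zombies across (transport cart back at the start); 0 scientists + 4 zombies across (transport cart there); 0 scientists + 4 zombies across (transport cart back at the start); 0 scientists + 5 zombies across (transport cart there); 0 scientists + 5 zombies across (transport cart back at the start); 0 scientists + 6 zombies across (transport cart there); 1 scientist + 1 zombie across (transport cart there); 1 scientist + 1 zombie across (transport cart back at the start); 2 scientists + 2 zombies across (transport cart there). So no valid plan exists.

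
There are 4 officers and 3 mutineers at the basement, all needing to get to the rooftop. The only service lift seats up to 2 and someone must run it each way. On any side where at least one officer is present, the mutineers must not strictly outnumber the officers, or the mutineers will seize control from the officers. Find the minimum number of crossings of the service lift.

Counting alone: each trip to the rooftop takes at most 2 across and each return brings at least 1 back, so after t trips out (and t−1 returns) at most 2t − (t−1) of the 7 are across; that first reaches 7 at t = 6, so at least 11 crossings are needed.
The plan below uses exactly 11 crossings, so it is optimal:
1. 2 mutineers → the rooftop.  (the basement: 4O 1M; the rooftop: 0O 2M)
2. 1 mutineer ← the basement.  (the basement: 4O 2M; the rooftop: 0O 1M)
3. 2 mutineers → the rooftop.  (the basement: 4O 0M; the rooftop: 0O 3M)
4. 1 mutineer ← the basement.  (the basement: 4O 1M; the rooftop: 0O 2M)
5. 2 officers → the rooftop.  (the basement: 2O 1M; the rooftop: 2O 2M)
6. 1 mutineer ← the basement.  (the basement: 2O 2M; the rooftop: 2O 1M)
7. 1 officer and 1 mutineer → the rooftop.  (the basement: 1O 1M; the rooftop: 3O 2M)
8. 1 officer ← the basement.  (the basement: 2O 1M; the rooftop: 2O 2M)
9. 1 officer and 1 mutineer → the rooftop.  (the basement: 1O 0M; the rooftop: 3O 3M)
10. 1 mutineer ← the basement.  (the basement: 1O 1M; the rooftop: 3O 2M)
11. 1 officer and 1 mutineer → the rooftop.  (the basement: 0O 0M; the rooftop: 4O 3M)

11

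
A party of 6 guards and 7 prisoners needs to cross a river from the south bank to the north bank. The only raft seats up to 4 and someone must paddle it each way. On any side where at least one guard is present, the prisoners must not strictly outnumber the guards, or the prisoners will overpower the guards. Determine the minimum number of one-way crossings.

The prisoners already outnumber the guards at the south bank before anyone moves, so the starting position itself is disallowed.

impossible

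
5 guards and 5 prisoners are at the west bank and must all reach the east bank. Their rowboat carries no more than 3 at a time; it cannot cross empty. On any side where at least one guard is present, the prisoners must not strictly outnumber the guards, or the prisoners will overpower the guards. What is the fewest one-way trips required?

11

Counting alone: each trip to the east bank takes at most 3 across and each return brings at least 1 back, so after t trips out (and t−1 returns) at most 3t − (t−1) of the 10 are across; that first reaches 10 at t = 5, so at least 9 crossings are needed.
The safety rule pushes this higher. Following every safe sequence of crossings, the most of the 10 that can be at the east bank as the rowboat arrives there on crossing 9 is 9 — never all 10.
So no plan with fewer than 11 crossings exists, and this one achieves 11:
1. 2 prisoners → the east bank.  (the west bank: 5G 3P; the east bank: 0G 2P)
2. 1 prisoner ← the west bank.  (the west bank: 5G 4P; the east bank: 0G 1P)
3. 3 prisoners → the east bank.  (the west bank: 5G 1P; the east bank: 0G 4P)
4. 1 prisoner ← the west bank.  (the west bank: 5G 2P; the east bank: 0G 3P)
5. 3 guards → the east bank.  (the west bank: 2G 2P; the east bank: 3G 3P)
6. 1 guard and 1 prisoner ← the west bank.  (the west bank: 3G 3P; the east bank: 2G 2P)
7. 3 guards → the east bank.  (the west bank: 0G 3P; the east bank: 5G 2P)
8. 1 prisoner ← the west bank.  (the west bank: 0G 4P; the east bank: 5G 1P)
9. 2 prisoners → the east bank.  (the west bank: 0G 2P; the east bank: 5G 3P)
10. 1 prisoner ← the west bank.  (the west bank: 0G 3P; the east bank: 5G 2P)
11. 3 prisoners → the east bank.  (the west bank: 0G 0P; the east bank: 5G 5P)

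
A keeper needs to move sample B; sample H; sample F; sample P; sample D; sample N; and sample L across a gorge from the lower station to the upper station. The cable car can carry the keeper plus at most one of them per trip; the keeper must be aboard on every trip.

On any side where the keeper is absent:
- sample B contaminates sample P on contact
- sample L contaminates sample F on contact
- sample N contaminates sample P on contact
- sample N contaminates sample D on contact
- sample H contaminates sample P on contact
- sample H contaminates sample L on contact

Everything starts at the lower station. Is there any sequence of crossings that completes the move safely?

Whatever the first load, the items left behind include a forbidden pair without the keeper. No opening move is safe, so no plan exists.

No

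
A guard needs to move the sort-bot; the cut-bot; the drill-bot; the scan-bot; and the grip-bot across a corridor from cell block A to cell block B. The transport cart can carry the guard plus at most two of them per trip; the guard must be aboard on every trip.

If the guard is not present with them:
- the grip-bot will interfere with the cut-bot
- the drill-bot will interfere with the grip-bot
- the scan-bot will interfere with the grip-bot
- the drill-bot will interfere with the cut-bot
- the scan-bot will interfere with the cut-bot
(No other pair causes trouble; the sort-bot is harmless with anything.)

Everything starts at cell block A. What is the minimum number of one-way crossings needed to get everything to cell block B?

7

Counting alone: the guard can take at most 2 across per trip to cell block B, so moving all 5 needs at least 3 loaded trips out, with a return between consecutive ones — at least 5 crossings.
The safety rule pushes this higher. Following every safe sequence of crossings, the most of the 5 that can be at cell block B as the transport cart arrives there on crossing 5 is 4 — never all 5.
So no plan with fewer than 7 crossings exists, and this one achieves 7:
1. Guard goes to cell block B with the cut-bot and the grip-bot.  [cell block A: the drill-bot, the scan-bot, the sort-bot | cell block B: the cut-bot, the grip-bot]
2. Guard goes back to cell block A with the cut-bot.  [cell block A: the cut-bot, the drill-bot, the scan-bot, the sort-bot | cell block B: the grip-bot]
3. Guard goes to cell block B with the cut-bot and the sort-bot.  [cell block A: the drill-bot, the scan-bot | cell block B: the cut-bot, the grip-bot, the sort-bot]
4. Guard goes back to cell block A with the cut-bot.  [cell block A: the cut-bot, the drill-bot, the scan-bot | cell block B: the grip-bot, the sort-bot]
5. Guard goes to cell block B with the drill-bot and the scan-bot.  [cell block A: the cut-bot | cell block B: the drill-bot, the grip-bot, the scan-bot, the sort-bot]
6. Guard goes back to cell block A with the grip-bot.  [cell block A: the cut-bot, the grip-bot | cell block B: the drill-bot, the scan-bot, the sort-bot]
7. Guard goes to cell block B with the cut-bot and the grip-bot.  [cell block A: — | cell block B: the cut-bot, the drill-bot, the grip-bot, the scan-bot, the sort-bot]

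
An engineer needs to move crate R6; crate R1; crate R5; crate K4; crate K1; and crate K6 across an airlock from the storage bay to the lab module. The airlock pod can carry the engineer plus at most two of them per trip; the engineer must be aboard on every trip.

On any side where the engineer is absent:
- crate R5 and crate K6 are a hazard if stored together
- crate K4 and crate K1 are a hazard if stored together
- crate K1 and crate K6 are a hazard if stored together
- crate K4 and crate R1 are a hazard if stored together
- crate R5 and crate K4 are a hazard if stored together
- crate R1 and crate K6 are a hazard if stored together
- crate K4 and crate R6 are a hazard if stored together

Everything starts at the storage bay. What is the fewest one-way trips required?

Counting alone: the engineer can take at most 2 across per trip to the lab module, so moving all 6 needs at least 3 loaded trips out, with a return between consecutive ones — at least 5 crossings.
The safety rule pushes this higher. Following every safe sequence of crossings, the most of the 6 that can be at the lab module as the airlock pod arrives there on crossing 5 is 4 — never all 6.
So no plan with fewer than 7 crossings exists, and this one achieves 7:
1. Engineer goes to the lab module with crate K4 and crate K6.
2. Engineer goes back to the storage bay alone.
3. Engineer goes to the lab module with crate R1 and crate R6.
4. Engineer goes back to the storage bay with crate K4 and crate K6.
5. Engineer goes to the lab module with crate K1 and crate R5.
6. Engineer goes back to the storage bay alone.
7. Engineer goes to the lab module with crate K4 and crate K6.

7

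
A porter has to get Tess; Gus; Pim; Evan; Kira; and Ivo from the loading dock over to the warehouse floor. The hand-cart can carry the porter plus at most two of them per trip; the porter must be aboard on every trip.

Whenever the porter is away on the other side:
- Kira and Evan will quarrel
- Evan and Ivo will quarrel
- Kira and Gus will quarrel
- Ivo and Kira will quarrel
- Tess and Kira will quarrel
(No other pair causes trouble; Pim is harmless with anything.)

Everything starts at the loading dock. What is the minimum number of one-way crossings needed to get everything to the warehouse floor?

Counting alone: the porter can take at most 2 across per trip to the warehouse floor, so moving all 6 needs at least 3 loaded trips out, with a return between consecutive ones — at least 5 crossings.
The safety rule pushes this higher. Following every safe sequence of crossings, the most of the 6 that can be at the warehouse floor as the hand-cart arrives there on crossings 5, 7 is 4, 5 respectively — never all 6.
So no plan with fewer than 9 crossings exists, and this one achieves 9:
1. Porter goes to the warehouse floor with Evan and Kira.  [the loading dock: Gus, Ivo, Pim, Tess | the warehouse floor: Evan, Kira]
2. Porter goes back to the loading dock with Evan.  [the loading dock: Evan, Gus, Ivo, Pim, Tess | the warehouse floor: Kira]
3. Porter goes to the warehouse floor with Evan and Tess.  [the loading dock: Gus, Ivo, Pim | the warehouse floor: Evan, Kira, Tess]
4. Porter goes back to the loading dock with Kira.  [the loading dock: Gus, Ivo, Kira, Pim | the warehouse floor: Evan, Tess]
5. Porter goes to the warehouse floor with Gus and Kira.  [the loading dock: Ivo, Pim | the warehouse floor: Evan, Gus, Kira, Tess]
6. Porter goes back to the loading dock with Kira.  [the loading dock: Ivo, Kira, Pim | the warehouse floor: Evan, Gus, Tess]
7. Porter goes to the warehouse floor with Kira and Pim.  [the loading dock: Ivo | the warehouse floor: Evan, Gus, Kira, Pim, Tess]
8. Porter goes back to the loading dock with Kira.  [the loading dock: Ivo, Kira | the warehouse floor: Evan, Gus, Pim, Tess]
9. Porter goes to the warehouse floor with Ivo and Kira.  [the loading dock: — | the warehouse floor: Evan, Gus, Ivo, Kira, Pim, Tess]

9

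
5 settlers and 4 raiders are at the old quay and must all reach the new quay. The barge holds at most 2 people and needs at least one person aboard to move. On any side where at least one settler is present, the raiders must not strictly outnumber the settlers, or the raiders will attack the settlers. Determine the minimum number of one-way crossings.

15

Counting alone: each trip to the new quay takes at most 2 across and each return brings at least 1 back, so after t trips out (and t−1 returns) at most 2t − (t−1) of the 9 are across; that first reaches 9 at t = 8, so at least 15 crossings are needed.
The plan below uses exactly 15 crossings, so it is optimal:
1. 2 raiders → the new quay.  (the old quay: 5S 2R; the new quay: 0S 2R)
2. 1 raider ← the old quay.  (the old quay: 5S 3R; the new quay: 0S 1R)
3. 2 raiders → the new quay.  (the old quay: 5S 1R; the new quay: 0S 3R)
4. 1 raider ← the old quay.  (the old quay: 5S 2R; the new quay: 0S 2R)
5. 2 settlers → the new quay.  (the old quay: 3S 2R; the new quay: 2S 2R)
6. 1 raider ← the old quay.  (the old quay: 3S 3R; the new quay: 2S 1R)
7. 1 settler and 1 raider → the new quay.  (the old quay: 2S 2R; the new quay: 3S 2R)
8. 1 settler ← the old quay.  (the old quay: 3S 2R; the new quay: 2S 2R)
9. 1 settler and 1 raider → the new quay.  (the old quay: 2S 1R; the new quay: 3S 3R)
10. 1 raider ← the old quay.  (the old quay: 2S 2R; the new quay: 3S 2R)
11. 1 settler and 1 raider → the new quay.  (the old quay: 1S 1R; the new quay: 4S 3R)
12. 1 settler ← the old quay.  (the old quay: 2S 1R; the new quay: 3S 3R)
13. 1 settler and 1 raider → the new quay.  (the old quay: 1S 0R; the new quay: 4S 4R)
14. 1 raider ← the old quay.  (the old quay: 1S 1R; the new quay: 4S 3R)
15. 1 settler and 1 raider → the new quay.  (the old quay: 0S 0R; the new quay: 5S 4R)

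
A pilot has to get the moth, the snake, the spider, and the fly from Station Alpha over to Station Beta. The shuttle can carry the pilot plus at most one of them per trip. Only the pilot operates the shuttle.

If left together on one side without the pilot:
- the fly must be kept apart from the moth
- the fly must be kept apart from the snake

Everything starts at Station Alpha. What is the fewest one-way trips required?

9

Counting alone: the pilot can take at most 1 across per trip to Station Beta, so moving all 4 needs at least 4 loaded trips out, with a return between consecutive ones — at least 7 crossings.
The safety rule pushes this higher. Following every safe sequence of crossings, the most of the 4 that can be at Station Beta as the shuttle arrives there on crossing 7 is 3 — never all 4.
So no plan with fewer than 9 crossings exists, and this one achieves 9:
1. Pilot goes to Station Beta with the fly.
2. Pilot goes back to Station Alpha alone.
3. Pilot goes to Station Beta with the moth.
4. Pilot goes back to Station Alpha with the fly.
5. Pilot goes to Station Beta with the snake.
6. Pilot goes back to Station Alpha alone.
7. Pilot goes to Station Beta with the spider.
8. Pilot goes back to Station Alpha alone.
9. Pilot goes to Station Beta with the fly.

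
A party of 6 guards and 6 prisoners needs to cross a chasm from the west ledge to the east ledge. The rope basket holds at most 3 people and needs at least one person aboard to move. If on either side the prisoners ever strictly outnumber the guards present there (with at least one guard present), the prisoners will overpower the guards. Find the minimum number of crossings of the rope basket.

impossible

Following every safe sequence of crossings from the start, the most of the 12 that can be at the east ledge as the rope basket arrives there on crossings 1, 3, 5 is 3, 5, 6 respectively; the best ever achieved is 6 of 12.
From crossing 7 on, no configuration arises that was not already reachable earlier: only 17 distinct safe configurations (who is on which side, and where the rope basket is) can ever be reached, none of them has everyone across, and every continuation just revisits them. They are: 0 guards + 0 prisoners across (rope basket back at the start); 0 guards + 1 prisoner across (rope basket there); 0 guards + 1 prisoner across (rope basket back at the start); 0 guards + 2 prisoners across (rope basket there); 0 guards + 2 prisoners across (rope basket back at the start); 0 guards + 3 prisoners across (rope basket there); 0 guards + 3 prisoners across (rope basket back at the start); 0 guards + 4 prisoners across (rope basket there); 0 guards + 4 prisoners across (rope basket back at the start); 0 guards + 5 prisoners across (rope basket there); 0 guards + 5 prisoners across (rope basket back at the start); 0 guards + 6 prisoners across (rope basket there); 1 guard + 1 prisoner across (rope basket there); 1 guard + 1 prisoner across (rope basket back at the start); 2 guards + 2 prisoners across (rope basket there); 2 guards + 2 prisoners across (rope basket back at the start); 3 guards + 3 prisoners across (rope basket there). So no valid plan exists.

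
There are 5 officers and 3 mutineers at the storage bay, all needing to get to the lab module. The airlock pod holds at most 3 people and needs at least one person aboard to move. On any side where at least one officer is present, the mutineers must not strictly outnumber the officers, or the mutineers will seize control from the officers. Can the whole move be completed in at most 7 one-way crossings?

Yes — this plan uses 7 crossings (≤ 7):
1. 2 mutineers → the lab module.  (the storage bay: 5O 1M; the lab module: 0O 2M)
2. 1 mutineer ← the storage bay.  (the storage bay: 5O 2M; the lab module: 0O 1M)
3. 2 officers and 1 mutineer → the lab module.  (the storage bay: 3O 1M; the lab module: 2O 2M)
4. 1 mutineer ← the storage bay.  (the storage bay: 3O 2M; the lab module: 2O 1M)
5. 1 officer and 2 mutineers → the lab module.  (the storage bay: 2O 0M; the lab module: 3O 3M)
6. 1 mutineer ← the storage bay.  (the storage bay: 2O 1M; the lab module: 3O 2M)
7. 2 officers and 1 mutineer → the lab module.  (the storage bay: 0O 0M; the lab module: 5O 3M)

Yes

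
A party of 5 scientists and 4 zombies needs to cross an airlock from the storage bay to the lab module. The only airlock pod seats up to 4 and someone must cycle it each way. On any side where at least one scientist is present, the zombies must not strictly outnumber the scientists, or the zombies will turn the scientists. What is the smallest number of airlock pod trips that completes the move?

5

Counting alone: each trip to the lab module takes at most 4 across and each return brings at least 1 back, so after t trips out (and t−1 returns) at most 4t − (t−1) of the 9 are across; that first reaches 9 at t = 3, so at least 5 crossings are needed.
The plan below uses exactly 5 crossings, so it is optimal:
1. 3 zombies → the lab module.  (the storage bay: 5S 1Z; the lab module: 0S 3Z)
2. 1 zombie ← the storage bay.  (the storage bay: 5S 2Z; the lab module: 0S 2Z)
3. 3 scientists and 1 zombie → the lab module.  (the storage bay: 2S 1Z; the lab module: 3S 3Z)
4. 1 zombie ← the storage bay.  (the storage bay: 2S 2Z; the lab module: 3S 2Z)
5. 2 scientists and 2 zombies → the lab module.  (the storage bay: 0S 0Z; the lab module: 5S 4Z)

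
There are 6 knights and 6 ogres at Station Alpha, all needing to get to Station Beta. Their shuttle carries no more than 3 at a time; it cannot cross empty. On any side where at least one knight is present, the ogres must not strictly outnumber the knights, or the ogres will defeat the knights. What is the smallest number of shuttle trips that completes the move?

impossible

Following every safe sequence of crossings from the start, the most of the 12 that can be at Station Beta as the shuttle arrives there on crossings 1, 3, 5 is 3, 5, 6 respectively; the best ever achieved is 6 of 12.
From crossing 7 on, no configuration arises that was not already reachable earlier: only 17 distinct safe configurations (who is on which side, and where the shuttle is) can ever be reached, none of them has everyone across, and every continuation just revisits them. They are: 0 knights + 0 ogres across (shuttle back at the start); 0 knights + 1 ogre across (shuttle there); 0 knights + 1 ogre across (shuttle back at the start); 0 knights + 2 ogres across (shuttle there); 0 knights + 2 ogres across (shuttle back at the start); 0 knights + 3 ogres across (shuttle there); 0 knights + 3 ogres across (shuttle back at the start); 0 knights + 4 ogres across (shuttle there); 0 knights + 4 ogres across (shuttle back at the start); 0 knights + 5 ogres across (shuttle there); 0 knights + 5 ogres across (shuttle back at the start); 0 knights + 6 ogres across (shuttle there); 1 knight + 1 ogre across (shuttle there); 1 knight + 1 ogre across (shuttle back at the start); 2 knights + 2 ogres across (shuttle there); 2 knights + 2 ogres across (shuttle back at the start); 3 knights + 3 ogres across (shuttle there). So no valid plan exists.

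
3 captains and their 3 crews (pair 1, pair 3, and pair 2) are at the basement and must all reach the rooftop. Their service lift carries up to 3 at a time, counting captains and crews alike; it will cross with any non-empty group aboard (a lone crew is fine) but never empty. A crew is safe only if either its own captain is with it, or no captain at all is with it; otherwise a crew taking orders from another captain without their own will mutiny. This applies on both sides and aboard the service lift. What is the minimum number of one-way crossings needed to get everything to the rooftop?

5

Counting alone: each trip to the rooftop takes at most 3 across and each return brings at least 1 back, so after t trips out (and t−1 returns) at most 3t − (t−1) of the 6 are across; that first reaches 6 at t = 3, so at least 5 crossings are needed.
The plan below uses exactly 5 crossings, so it is optimal:
1. captain 1 and crew 1 cross → the rooftop.
2. captain 1 crosses ← the basement.
3. captain 1, captain 2, and captain 3 cross → the rooftop.
4. crew 1 crosses ← the basement.
5. crew 1, crew 2, and crew 3 cross → the rooftop.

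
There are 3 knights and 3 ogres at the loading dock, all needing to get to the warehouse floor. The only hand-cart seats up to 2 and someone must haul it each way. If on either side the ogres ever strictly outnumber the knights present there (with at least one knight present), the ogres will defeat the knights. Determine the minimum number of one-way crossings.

11

Counting alone: each trip to the warehouse floor takes at most 2 across and each return brings at least 1 back, so after t trips out (and t−1 returns) at most 2t − (t−1) of the 6 are across; that first reaches 6 at t = 5, so at least 9 crossings are needed.
The safety rule pushes this higher. Following every safe sequence of crossings, the most of the 6 that can be at the warehouse floor as the hand-cart arrives there on crossing 9 is 5 — never all 6.
So no plan with fewer than 11 crossings exists, and this one achieves 11:
1. 2 ogres → the warehouse floor.  (the loading dock: 3K 1O; the warehouse floor: 0K 2O)
2. 1 ogre ← the loading dock.  (the loading dock: 3K 2O; the warehouse floor: 0K 1O)
3. 2 ogres → the warehouse floor.  (the loading dock: 3K 0O; the warehouse floor: 0K 3O)
4. 1 ogre ← the loading dock.  (the loading dock: 3K 1O; the warehouse floor: 0K 2O)
5. 2 knights → the warehouse floor.  (the loading dock: 1K 1O; the warehouse floor: 2K 2O)
6. 1 knight and 1 ogre ← the loading dock.  (the loading dock: 2K 2O; the warehouse floor: 1K 1O)
7. 2 knights → the warehouse floor.  (the loading dock: 0K 2O; the warehouse floor: 3K 1O)
8. 1 ogre ← the loading dock.  (the loading dock: 0K 3O; the warehouse floor: 3K 0O)
9. 2 ogres → the warehouse floor.  (the loading dock: 0K 1O; the warehouse floor: 3K 2O)
10. 1 ogre ← the loading dock.  (the loading dock: 0K 2O; the warehouse floor: 3K 1O)
11. 2 ogres → the warehouse floor.  (the loading dock: 0K 0O; the warehouse floor: 3K 3O)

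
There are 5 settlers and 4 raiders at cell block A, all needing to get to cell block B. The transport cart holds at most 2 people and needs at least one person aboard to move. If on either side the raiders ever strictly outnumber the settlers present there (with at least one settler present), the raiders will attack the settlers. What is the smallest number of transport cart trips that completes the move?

Counting alone: each trip to cell block B takes at most 2 across and each return brings at least 1 back, so after t trips out (and t−1 returns) at most 2t − (t−1) of the 9 are across; that first reaches 9 at t = 8, so at least 15 crossings are needed.
The plan below uses exactly 15 crossings, so it is optimal:
1. 2 raiders → cell block B.  (cell block A: 5S 2R; cell block B: 0S 2R)
2. 1 raider ← cell block A.  (cell block A: 5S 3R; cell block B: 0S 1R)
3. 2 raiders → cell block B.  (cell block A: 5S 1R; cell block B: 0S 3R)
4. 1 raider ← cell block A.  (cell block A: 5S 2R; cell block B: 0S 2R)
5. 2 settlers → cell block B.  (cell block A: 3S 2R; cell block B: 2S 2R)
6. 1 raider ← cell block A.  (cell block A: 3S 3R; cell block B: 2S 1R)
7. 1 settler and 1 raider → cell block B.  (cell block A: 2S 2R; cell block B: 3S 2R)
8. 1 settler ← cell block A.  (cell block A: 3S 2R; cell block B: 2S 2R)
9. 1 settler and 1 raider → cell block B.  (cell block A: 2S 1R; cell block B: 3S 3R)
10. 1 raider ← cell block A.  (cell block A: 2S 2R; cell block B: 3S 2R)
11. 1 settler and 1 raider → cell block B.  (cell block A: 1S 1R; cell block B: 4S 3R)
12. 1 settler ← cell block A.  (cell block A: 2S 1R; cell block B: 3S 3R)
13. 1 settler and 1 raider → cell block B.  (cell block A: 1S 0R; cell block B: 4S 4R)
14. 1 raider ← cell block A.  (cell block A: 1S 1R; cell block B: 4S 3R)
15. 1 settler and 1 raider → cell block B.  (cell block A: 0S 0R; cell block B: 5S 4R)

15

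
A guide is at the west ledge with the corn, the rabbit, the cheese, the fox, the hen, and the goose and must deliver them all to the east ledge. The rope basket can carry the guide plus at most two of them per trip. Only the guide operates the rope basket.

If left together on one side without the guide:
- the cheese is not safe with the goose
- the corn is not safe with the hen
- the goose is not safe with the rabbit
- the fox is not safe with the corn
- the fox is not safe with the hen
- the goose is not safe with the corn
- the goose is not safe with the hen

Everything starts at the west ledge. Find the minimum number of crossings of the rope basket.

impossible

Whatever the first load, the items left behind include a forbidden pair without the guide. No opening move is safe, so no plan exists.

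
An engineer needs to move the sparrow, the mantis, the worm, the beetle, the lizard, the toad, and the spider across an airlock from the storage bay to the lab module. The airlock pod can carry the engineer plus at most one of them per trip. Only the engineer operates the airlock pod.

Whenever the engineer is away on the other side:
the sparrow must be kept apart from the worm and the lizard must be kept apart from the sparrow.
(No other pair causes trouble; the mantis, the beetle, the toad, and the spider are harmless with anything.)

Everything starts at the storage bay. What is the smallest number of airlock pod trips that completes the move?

Counting alone: the engineer can take at most 1 across per trip to the lab module, so moving all 7 needs at least 7 loaded trips out, with a return between consecutive ones — at least 13 crossings.
The safety rule pushes this higher. Following every safe sequence of crossings, the most of the 7 that can be at the lab module as the airlock pod arrives there on crossing 13 is 6 — never all 7.
So no plan with fewer than 15 crossings exists, and this one achieves 15:
1. Engineer goes to the lab module with the sparrow.
2. Engineer goes back to the storage bay alone.
3. Engineer goes to the lab module with the mantis.
4. Engineer goes back to the storage bay alone.
5. Engineer goes to the lab module with the worm.
6. Engineer goes back to the storage bay with the sparrow.
7. Engineer goes to the lab module with the lizard.
8. Engineer goes back to the storage bay alone.
9. Engineer goes to the lab module with the beetle.
10. Engineer goes back to the storage bay alone.
11. Engineer goes to the lab module with the toad.
12. Engineer goes back to the storage bay alone.
13. Engineer goes to the lab module with the spider.
14. Engineer goes back to the storage bay alone.
15. Engineer goes to the lab module with the sparrow.

15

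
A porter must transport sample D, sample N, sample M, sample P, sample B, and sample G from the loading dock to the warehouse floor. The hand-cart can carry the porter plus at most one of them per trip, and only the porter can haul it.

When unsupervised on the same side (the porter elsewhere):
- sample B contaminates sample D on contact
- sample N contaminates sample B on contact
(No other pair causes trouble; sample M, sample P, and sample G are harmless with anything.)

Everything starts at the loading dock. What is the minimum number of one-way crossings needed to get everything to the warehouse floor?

13

Counting alone: the porter can take at most 1 across per trip to the warehouse floor, so moving all 6 needs at least 6 loaded trips out, with a return between consecutive ones — at least 11 crossings.
The safety rule pushes this higher. Following every safe sequence of crossings, the most of the 6 that can be at the warehouse floor as the hand-cart arrives there on crossing 11 is 5 — never all 6.
So no plan with fewer than 13 crossings exists, and this one achieves 13:
1. Porter goes to the warehouse floor with sample B.
2. Porter goes back to the loading dock alone.
3. Porter goes to the warehouse floor with sample D.
4. Porter goes back to the loading dock with sample B.
5. Porter goes to the warehouse floor with sample N.
6. Porter goes back to the loading dock alone.
7. Porter goes to the warehouse floor with sample M.
8. Porter goes back to the loading dock alone.
9. Porter goes to the warehouse floor with sample P.
10. Porter goes back to the loading dock alone.
11. Porter goes to the warehouse floor with sample G.
12. Porter goes back to the loading dock alone.
13. Porter goes to the warehouse floor with sample B.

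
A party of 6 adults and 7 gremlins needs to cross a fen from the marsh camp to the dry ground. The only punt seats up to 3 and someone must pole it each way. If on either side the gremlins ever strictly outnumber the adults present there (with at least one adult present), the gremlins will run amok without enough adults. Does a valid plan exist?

No

The gremlins already outnumber the adults at the marsh camp before anyone moves, so the starting position itself is disallowed.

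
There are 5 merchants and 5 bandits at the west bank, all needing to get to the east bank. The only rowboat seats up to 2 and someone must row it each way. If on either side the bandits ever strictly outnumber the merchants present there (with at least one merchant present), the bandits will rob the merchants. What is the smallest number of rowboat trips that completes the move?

Following every safe sequence of crossings from the start, the most of the 10 that can be at the east bank as the rowboat arrives there on crossings 1, 3, 5, 7 is 2, 3, 4, 5 respectively; the best ever achieved is 5 of 10.
From crossing 9 on, no configuration arises that was not already reachable earlier: only 13 distinct safe configurations (who is on which side, and where the rowboat is) can ever be reached, none of them has everyone across, and every continuation just revisits them. They are: 0 merchants + 0 bandits across (rowboat back at the start); 0 merchants + 1 bandit across (rowboat there); 0 merchants + 1 bandit across (rowboat back at the start); 0 merchants + 2 bandits across (rowboat there); 0 merchants + 2 bandits across (rowboat back at the start); 0 merchants + 3 bandits across (rowboat there); 0 merchants + 3 bandits across (rowboat back at the start); 0 merchants + 4 bandits across (rowboat there); 0 merchants + 4 bandits across (rowboat back at the start); 0 merchants + 5 bandits across (rowboat there); 1 merchant + 1 bandit across (rowboat there); 1 merchant + 1 bandit across (rowboat back at the start); 2 merchants + 2 bandits across (rowboat there). So no valid plan exists.

impossible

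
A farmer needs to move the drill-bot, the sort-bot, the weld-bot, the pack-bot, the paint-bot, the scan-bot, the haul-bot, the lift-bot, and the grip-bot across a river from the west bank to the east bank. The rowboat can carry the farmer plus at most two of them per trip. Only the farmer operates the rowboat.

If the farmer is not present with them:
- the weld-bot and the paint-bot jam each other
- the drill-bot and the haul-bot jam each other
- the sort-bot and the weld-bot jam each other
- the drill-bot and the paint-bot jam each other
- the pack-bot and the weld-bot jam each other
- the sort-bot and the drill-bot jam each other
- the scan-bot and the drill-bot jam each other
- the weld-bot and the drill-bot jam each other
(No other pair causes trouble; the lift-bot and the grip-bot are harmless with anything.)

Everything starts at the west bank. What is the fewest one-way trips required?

Counting alone: the farmer can take at most 2 across per trip to the east bank, so moving all 9 needs at least 5 loaded trips out, with a return between consecutive ones — at least 9 crossings.
The safety rule pushes this higher. Following every safe sequence of crossings, the most of the 9 that can be at the east bank as the rowboat arrives there on crossings 9, 11, 13 is 6, 7, 8 respectively — never all 9.
So no plan with fewer than 15 crossings exists, and this one achieves 15:
1. Farmer goes to the east bank with the drill-bot and the weld-bot.  [the west bank: the grip-bot, the haul-bot, the lift-bot, the pack-bot, the paint-bot, the scan-bot, the sort-bot | the east bank: the drill-bot, the weld-bot]
2. Farmer goes back to the west bank with the drill-bot.  [the west bank: the drill-bot, the grip-bot, the haul-bot, the lift-bot, the pack-bot, the paint-bot, the scan-bot, the sort-bot | the east bank: the weld-bot]
3. Farmer goes to the east bank with the drill-bot and the pack-bot.  [the west bank: the grip-bot, the haul-bot, the lift-bot, the paint-bot, the scan-bot, the sort-bot | the east bank: the drill-bot, the pack-bot, the weld-bot]
4. Farmer goes back to the west bank with the weld-bot.  [the west bank: the grip-bot, the haul-bot, the lift-bot, the paint-bot, the scan-bot, the sort-bot, the weld-bot | the east bank: the drill-bot, the pack-bot]
5. Farmer goes to the east bank with the paint-bot and the sort-bot.  [the west bank: the grip-bot, the haul-bot, the lift-bot, the scan-bot, the weld-bot | the east bank: the drill-bot, the pack-bot, the paint-bot, the sort-bot]
6. Farmer goes back to the west bank with the drill-bot.  [the west bank: the drill-bot, the grip-bot, the haul-bot, the lift-bot, the scan-bot, the weld-bot | the east bank: the pack-bot, the paint-bot, the sort-bot]
7. Farmer goes to the east bank with the drill-bot and the scan-bot.  [the west bank: the grip-bot, the haul-bot, the lift-bot, the weld-bot | the east bank: the drill-bot, the pack-bot, the paint-bot, the scan-bot, the sort-bot]
8. Farmer goes back to the west bank with the drill-bot.  [the west bank: the drill-bot, the grip-bot, the haul-bot, the lift-bot, the weld-bot | the east bank: the pack-bot, the paint-bot, the scan-bot, the sort-bot]
9. Farmer goes to the east bank with the drill-bot and the haul-bot.  [the west bank: the grip-bot, the lift-bot, the weld-bot | the east bank: the drill-bot, the haul-bot, the pack-bot, the paint-bot, the scan-bot, the sort-bot]
10. Farmer goes back to the west bank with the drill-bot.  [the west bank: the drill-bot, the grip-bot, the lift-bot, the weld-bot | the east bank: the haul-bot, the pack-bot, the paint-bot, the scan-bot, the sort-bot]
11. Farmer goes to the east bank with the drill-bot and the lift-bot.  [the west bank: the grip-bot, the weld-bot | the east bank: the drill-bot, the haul-bot, the lift-bot, the pack-bot, the paint-bot, the scan-bot, the sort-bot]
12. Farmer goes back to the west bank with the drill-bot.  [the west bank: the drill-bot, the grip-bot, the weld-bot | the east bank: the haul-bot, the lift-bot, the pack-bot, the paint-bot, the scan-bot, the sort-bot]
13. Farmer goes to the east bank with the drill-bot and the grip-bot.  [the west bank: the weld-bot | the east bank: the drill-bot, the grip-bot, the haul-bot, the lift-bot, the pack-bot, the paint-bot, the scan-bot, the sort-bot]
14. Farmer goes back to the west bank with the drill-bot.  [the west bank: the drill-bot, the weld-bot | the east bank: the grip-bot, the haul-bot, the lift-bot, the pack-bot, the paint-bot, the scan-bot, the sort-bot]
15. Farmer goes to the east bank with the drill-bot and the weld-bot.  [the west bank: — | the east bank: the drill-bot, the grip-bot, the haul-bot, the lift-bot, the pack-bot, the paint-bot, the scan-bot, the sort-bot, the weld-bot]

15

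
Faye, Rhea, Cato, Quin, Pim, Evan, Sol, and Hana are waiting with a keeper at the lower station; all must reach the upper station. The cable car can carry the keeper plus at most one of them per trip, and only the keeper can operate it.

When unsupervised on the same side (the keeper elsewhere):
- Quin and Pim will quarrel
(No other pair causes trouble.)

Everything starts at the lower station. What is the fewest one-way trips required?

Counting alone: the keeper can take at most 1 across per trip to the upper station, so moving all 8 needs at least 8 loaded trips out, with a return between consecutive ones — at least 15 crossings.
The plan below uses exactly 15 crossings, so it is optimal:
1. Keeper goes to the upper station with Quin.  [the lower station: Cato, Evan, Faye, Hana, Pim, Rhea, Sol | the upper station: Quin]
2. Keeper goes back to the lower station alone.  [the lower station: Cato, Evan, Faye, Hana, Pim, Rhea, Sol | the upper station: Quin]
3. Keeper goes to the upper station with Faye.  [the lower station: Cato, Evan, Hana, Pim, Rhea, Sol | the upper station: Faye, Quin]
4. Keeper goes back to the lower station alone.  [the lower station: Cato, Evan, Hana, Pim, Rhea, Sol | the upper station: Faye, Quin]
5. Keeper goes to the upper station with Rhea.  [the lower station: Cato, Evan, Hana, Pim, Sol | the upper station: Faye, Quin, Rhea]
6. Keeper goes back to the lower station alone.  [the lower station: Cato, Evan, Hana, Pim, Sol | the upper station: Faye, Quin, Rhea]
7. Keeper goes to the upper station with Cato.  [the lower station: Evan, Hana, Pim, Sol | the upper station: Cato, Faye, Quin, Rhea]
8. Keeper goes back to the lower station alone.  [the lower station: Evan, Hana, Pim, Sol | the upper station: Cato, Faye, Quin, Rhea]
9. Keeper goes to the upper station with Evan.  [the lower station: Hana, Pim, Sol | the upper station: Cato, Evan, Faye, Quin, Rhea]
10. Keeper goes back to the lower station alone.  [the lower station: Hana, Pim, Sol | the upper station: Cato, Evan, Faye, Quin, Rhea]
11. Keeper goes to the upper station with Sol.  [the lower station: Hana, Pim | the upper station: Cato, Evan, Faye, Quin, Rhea, Sol]
12. Keeper goes back to the lower station alone.  [the lower station: Hana, Pim | the upper station: Cato, Evan, Faye, Quin, Rhea, Sol]
13. Keeper goes to the upper station with Hana.  [the lower station: Pim | the upper station: Cato, Evan, Faye, Hana, Quin, Rhea, Sol]
14. Keeper goes back to the lower station alone.  [the lower station: Pim | the upper station: Cato, Evan, Faye, Hana, Quin, Rhea, Sol]
15. Keeper goes to the upper station with Pim.  [the lower station: — | the upper station: Cato, Evan, Faye, Hana, Pim, Quin, Rhea, Sol]

15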